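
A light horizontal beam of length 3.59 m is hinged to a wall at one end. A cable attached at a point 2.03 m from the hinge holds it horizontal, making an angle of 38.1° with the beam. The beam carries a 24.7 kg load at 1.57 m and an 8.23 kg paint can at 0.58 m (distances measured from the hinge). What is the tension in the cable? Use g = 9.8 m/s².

T ≈ 341 N

Choose the hinge as the axis so the unknown hinge reaction has zero arm there.
Load: 24.7 × 9.8 = 242.1 N down at 1.57 m → arm 1.57 m, τ = 242.1 × 1.57 = 380.1 N·m clockwise.
Paint can: 8.23 × 9.8 = 80.65 N down at 0.58 m → arm 0.58 m, τ = 80.65 × 0.58 = 46.78 N·m clockwise.
Total clockwise load moment = 426.9 N·m.
The cable tension T acts at 2.03 m; only its component perpendicular to the beam, T sinθ, produces torque. sin 38.1° = 0.617.
Στ = 0 ⇒ T × 2.03 × 0.617 = 426.9 ⇒ T = 426.9 / 1.253 = 341 N.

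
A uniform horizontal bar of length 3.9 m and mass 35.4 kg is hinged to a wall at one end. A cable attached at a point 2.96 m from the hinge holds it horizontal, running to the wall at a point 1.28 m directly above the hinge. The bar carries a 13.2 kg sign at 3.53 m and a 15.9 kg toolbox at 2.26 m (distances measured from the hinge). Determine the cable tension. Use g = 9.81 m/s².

T ≈ 1270 N

About the hinge:
Beam weight: 35.4 × 9.81 = 347.3 N down at 1.95 m → arm 1.95 m, τ = 347.3 × 1.95 = 677.2 N·m clockwise.
Sign: 13.2 × 9.81 = 129.5 N down at 3.53 m → arm 3.53 m, τ = 129.5 × 3.53 = 457.1 N·m clockwise.
Toolbox: 15.9 × 9.81 = 156 N down at 2.26 m → arm 2.26 m, τ = 156 × 2.26 = 352.6 N·m clockwise.
Total clockwise load moment = 1487 N·m.
The cable tension T acts at 2.96 m; only its component perpendicular to the bar, T sinθ, produces torque. sinθ = h/√(h²+d²) = 1.28/√(1.28²+2.96²) = 0.3969.
Balancing moments: T × 2.96 × 0.3969 = 1487, giving T = 1487 / 1.175 = 1270 N.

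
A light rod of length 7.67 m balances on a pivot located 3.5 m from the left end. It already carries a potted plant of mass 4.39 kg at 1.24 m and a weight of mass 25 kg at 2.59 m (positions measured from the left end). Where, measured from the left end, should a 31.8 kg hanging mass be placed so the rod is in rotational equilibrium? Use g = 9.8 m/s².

Choose the pivot (at 3.5 m from the left end) as the axis so the support reaction has zero arm there.
Potted plant: 4.39 × 9.8 = 43.02 N down at 1.24 m → arm 2.26 m, τ = 43.02 × 2.26 = 97.23 N·m counterclockwise.
Weight: 25 × 9.8 = 245 N down at 2.59 m → arm 0.91 m, τ = 245 × 0.91 = 223 N·m counterclockwise.
Net moment of existing loads = 320.2 N·m counterclockwise.
The hanging mass weighs 31.8 × 9.8 = 311.6 N and must supply an equal clockwise moment, so its lever arm about the pivot is 320.2 / 311.6 = 1.03 m.
That puts it at 3.5 + 1.03 = 4.53 m from the left end.

x ≈ 4.53 m from the left end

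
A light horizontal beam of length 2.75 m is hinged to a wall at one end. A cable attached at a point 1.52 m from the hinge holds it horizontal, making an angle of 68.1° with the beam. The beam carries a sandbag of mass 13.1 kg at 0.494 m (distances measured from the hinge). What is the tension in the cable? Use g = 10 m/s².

About the hinge:
Sandbag: 13.1 × 10 = 131 N down at 0.494 m → arm 0.494 m, τ = 131 × 0.494 = 64.71 N·m clockwise.
Total clockwise load moment = 64.71 N·m.
The cable tension T acts at 1.52 m; only its component perpendicular to the beam, T sinθ, produces torque. sin 68.1° = 0.9278.
Setting net torque to zero: T × 1.52 × 0.9278 = 64.71 → T = 64.71 / 1.41 = 45.9 N.

T ≈ 45.9 N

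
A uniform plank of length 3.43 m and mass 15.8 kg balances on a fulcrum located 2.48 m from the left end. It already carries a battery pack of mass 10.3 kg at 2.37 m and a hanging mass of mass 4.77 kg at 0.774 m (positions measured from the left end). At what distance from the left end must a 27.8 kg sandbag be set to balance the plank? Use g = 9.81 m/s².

x ≈ 3.25 m from the left end

Take moments about the fulcrum (at 2.48 m from the left end).
Beam weight: 15.8 × 9.81 = 155 N down at 1.715 m → arm 0.765 m, τ = 155 × 0.765 = 118.6 N·m counterclockwise.
Battery pack: 10.3 × 9.81 = 101 N down at 2.37 m → arm 0.11 m, τ = 101 × 0.11 = 11.11 N·m counterclockwise.
Hanging mass: 4.77 × 9.81 = 46.79 N down at 0.774 m → arm 1.706 m, τ = 46.79 × 1.706 = 79.82 N·m counterclockwise.
Net moment of existing loads = 209.5 N·m counterclockwise.
The sandbag weighs 27.8 × 9.81 = 272.7 N and must supply an equal clockwise moment, so its lever arm about the fulcrum is 209.5 / 272.7 = 0.768 m.
That puts it at 2.48 + 0.768 = 3.25 m from the left end.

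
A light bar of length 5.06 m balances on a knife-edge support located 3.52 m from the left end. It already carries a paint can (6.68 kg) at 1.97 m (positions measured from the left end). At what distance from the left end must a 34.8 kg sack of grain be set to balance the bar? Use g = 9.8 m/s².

Choose the knife-edge support (at 3.52 m from the left end) as the axis so the support reaction has zero arm there.
Paint can: 6.68 × 9.8 = 65.46 N down at 1.97 m → arm 1.55 m, τ = 65.46 × 1.55 = 101.5 N·m counterclockwise.
Net moment of existing loads = 101.5 N·m counterclockwise.
The sack of grain weighs 34.8 × 9.8 = 341 N and must supply an equal clockwise moment, so its lever arm about the knife-edge support is 101.5 / 341 = 0.298 m.
That puts it at 3.52 + 0.298 = 3.82 m from the left end.

x ≈ 3.82 m from the left end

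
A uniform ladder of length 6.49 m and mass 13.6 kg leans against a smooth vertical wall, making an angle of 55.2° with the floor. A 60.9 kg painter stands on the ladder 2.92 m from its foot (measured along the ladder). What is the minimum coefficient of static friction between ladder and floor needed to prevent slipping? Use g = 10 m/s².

Sum moments about the foot of the ladder (the floor normal and friction both act there and drop out).
Ladder weight 13.6×10 = 136 N acts at 3.245 m along the ladder; its horizontal arm is 3.245·cos55.2° = 1.852 m → τ = 251.9 N·m clockwise.
Painter: 60.9×10 = 609 N at 2.92 m → arm 1.666 m → τ = 1015 N·m clockwise.
Wall normal N acts horizontally at the top; its moment arm is the height L sinθ = 6.49·sin55.2° = 5.329 m, counterclockwise.
Balancing moments: N × 5.329 = 1267, giving N = 237.8 N.
ΣFx = 0 ⇒ f = N_wall = 237.8 N. ΣFy = 0 ⇒ N_floor = 745 N.
μ_min = f / N_floor = 237.8 / 745 = 0.319.

μ_min ≈ 0.319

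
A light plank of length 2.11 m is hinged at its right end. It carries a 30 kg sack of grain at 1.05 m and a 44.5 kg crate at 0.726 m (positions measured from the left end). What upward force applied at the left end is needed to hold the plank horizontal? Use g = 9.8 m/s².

Taking torques about the right end:
Sack of grain: 30 × 9.8 = 294 N down at 1.05 m → arm 1.06 m, τ = 294 × 1.06 = 311.6 N·m counterclockwise.
Crate: 44.5 × 9.8 = 436.1 N down at 0.726 m → arm 1.384 m, τ = 436.1 × 1.384 = 603.6 N·m counterclockwise.
Net moment of the loads = 915.2 N·m counterclockwise.
The upward force F acts at the left end, arm 2.11 m, giving F × 2.11 clockwise.
For rotational equilibrium, F × 2.11 = 915.2, so F = 915.2 / 2.11 = 434 N.

F ≈ 434 N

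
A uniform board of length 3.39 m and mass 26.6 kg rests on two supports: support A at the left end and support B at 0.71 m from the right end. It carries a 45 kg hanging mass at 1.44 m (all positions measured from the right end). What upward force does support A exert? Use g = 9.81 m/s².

R_A ≈ 216 N

Sum moments about support B (its reaction then has zero moment arm).
Beam weight: 26.6 × 9.81 = 260.9 N down at 1.695 m → arm 0.985 m, τ = 260.9 × 0.985 = 257 N·m counterclockwise.
Hanging mass: 45 × 9.81 = 441.5 N down at 1.44 m → arm 0.73 m, τ = 441.5 × 0.73 = 322.3 N·m counterclockwise.
Net load moment about support B = 579.3 N·m counterclockwise.
Reaction R at support A is upward at 3.39 m, arm 2.68 m → moment R × 2.68 clockwise.
For rotational equilibrium, R × 2.68 = 579.3, so R = 216 N.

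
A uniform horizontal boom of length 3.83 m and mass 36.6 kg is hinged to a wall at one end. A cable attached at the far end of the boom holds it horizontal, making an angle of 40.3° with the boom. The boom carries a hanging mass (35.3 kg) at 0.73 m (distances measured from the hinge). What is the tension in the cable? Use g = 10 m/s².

T ≈ 387 N

Sum moments about the hinge (the unknown hinge reaction has zero arm there).
Beam weight: 36.6 × 10 = 366 N down at 1.915 m → arm 1.915 m, τ = 366 × 1.915 = 700.9 N·m clockwise.
Hanging mass: 35.3 × 10 = 353 N down at 0.73 m → arm 0.73 m, τ = 353 × 0.73 = 257.7 N·m clockwise.
Total clockwise load moment = 958.6 N·m.
The cable tension T acts at 3.83 m; only its component perpendicular to the boom, T sinθ, produces torque. sin 40.3° = 0.6468.
Balancing moments: T × 3.83 × 0.6468 = 958.6, giving T = 958.6 / 2.477 = 387 N.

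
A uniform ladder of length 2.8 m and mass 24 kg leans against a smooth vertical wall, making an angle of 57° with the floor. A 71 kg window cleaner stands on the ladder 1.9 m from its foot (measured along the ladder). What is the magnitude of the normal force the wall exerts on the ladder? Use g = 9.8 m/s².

N_wall ≈ 383 N

About the foot of the ladder:
Ladder weight 24×9.8 = 235.2 N acts at 1.4 m along the ladder; its horizontal arm is 1.4·cos57° = 0.7625 m → τ = 179.3 N·m clockwise.
Window cleaner: 71×9.8 = 695.8 N at 1.9 m → arm 1.035 m → τ = 720.2 N·m clockwise.
Wall normal N acts horizontally at the top; its moment arm is the height L sinθ = 2.8·sin57° = 2.348 m, counterclockwise.
Balancing moments: N × 2.348 = 899.5, giving N = 383 N.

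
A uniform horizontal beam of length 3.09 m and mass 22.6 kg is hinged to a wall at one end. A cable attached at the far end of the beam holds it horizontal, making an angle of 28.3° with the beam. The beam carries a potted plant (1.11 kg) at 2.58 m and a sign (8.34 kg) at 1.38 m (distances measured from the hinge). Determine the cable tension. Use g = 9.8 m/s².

T ≈ 330 N

Take moments about the hinge.
Beam weight: 22.6 × 9.8 = 221.5 N down at 1.545 m → arm 1.545 m, τ = 221.5 × 1.545 = 342.2 N·m clockwise.
Potted plant: 1.11 × 9.8 = 10.88 N down at 2.58 m → arm 2.58 m, τ = 10.88 × 2.58 = 28.07 N·m clockwise.
Sign: 8.34 × 9.8 = 81.73 N down at 1.38 m → arm 1.38 m, τ = 81.73 × 1.38 = 112.8 N·m clockwise.
Total clockwise load moment = 483.1 N·m.
The cable tension T acts at 3.09 m; only its component perpendicular to the beam, T sinθ, produces torque. sin 28.3° = 0.4741.
Balancing moments: T × 3.09 × 0.4741 = 483.1, giving T = 483.1 / 1.465 = 330 N.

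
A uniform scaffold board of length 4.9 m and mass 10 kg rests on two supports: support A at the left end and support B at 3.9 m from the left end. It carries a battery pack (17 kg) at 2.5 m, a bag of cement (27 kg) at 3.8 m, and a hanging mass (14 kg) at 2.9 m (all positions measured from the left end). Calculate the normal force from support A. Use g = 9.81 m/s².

Take moments about support B.
Beam weight: 10 × 9.81 = 98.1 N down at 2.45 m → arm 1.45 m, τ = 98.1 × 1.45 = 142.2 N·m counterclockwise.
Battery pack: 17 × 9.81 = 166.8 N down at 2.5 m → arm 1.4 m, τ = 166.8 × 1.4 = 233.5 N·m counterclockwise.
Bag of cement: 27 × 9.81 = 264.9 N down at 3.8 m → arm 0.1 m, τ = 264.9 × 0.1 = 26.49 N·m counterclockwise.
Hanging mass: 14 × 9.81 = 137.3 N down at 2.9 m → arm 1 m, τ = 137.3 × 1 = 137.3 N·m counterclockwise.
Net load moment about support B = 539.5 N·m counterclockwise.
Reaction R at support A is upward at 0 m, arm 3.9 m → moment R × 3.9 clockwise.
For rotational equilibrium, R × 3.9 = 539.5, so R = 138 N.

R_A ≈ 138 N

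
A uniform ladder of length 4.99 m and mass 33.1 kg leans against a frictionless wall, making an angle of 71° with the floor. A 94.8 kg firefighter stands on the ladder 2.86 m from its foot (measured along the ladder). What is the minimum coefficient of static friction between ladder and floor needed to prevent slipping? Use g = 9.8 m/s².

Take moments about the foot of the ladder.
Ladder weight 33.1×9.8 = 324.4 N acts at 2.495 m along the ladder; its horizontal arm is 2.495·cos71° = 0.8123 m → τ = 263.5 N·m clockwise.
Firefighter: 94.8×9.8 = 929 N at 2.86 m → arm 0.9311 m → τ = 865 N·m clockwise.
Wall normal N acts horizontally at the top; its moment arm is the height L sinθ = 4.99·sin71° = 4.718 m, counterclockwise.
Στ = 0 ⇒ N × 4.718 = 1128 ⇒ N = 239.1 N.
ΣFx = 0 ⇒ f = N_wall = 239.1 N. ΣFy = 0 ⇒ N_floor = 1253 N.
μ_min = f / N_floor = 239.1 / 1253 = 0.191.

μ_min ≈ 0.191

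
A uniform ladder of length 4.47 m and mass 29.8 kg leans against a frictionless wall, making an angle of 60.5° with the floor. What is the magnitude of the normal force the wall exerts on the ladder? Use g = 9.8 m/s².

Taking torques about the foot of the ladder:
Ladder weight 29.8×9.8 = 292 N acts at 2.235 m along the ladder; its horizontal arm is 2.235·cos60.5° = 1.101 m → τ = 321.5 N·m clockwise.
Wall normal N acts horizontally at the top; its moment arm is the height L sinθ = 4.47·sin60.5° = 3.89 m, counterclockwise.
For rotational equilibrium, N × 3.89 = 321.5, so N = 82.6 N.

N_wall ≈ 82.6 N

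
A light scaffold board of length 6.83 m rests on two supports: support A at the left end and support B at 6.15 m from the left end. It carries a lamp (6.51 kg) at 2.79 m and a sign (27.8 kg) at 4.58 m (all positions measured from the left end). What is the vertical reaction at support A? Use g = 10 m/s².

Take moments about support B.
Lamp: 6.51 × 10 = 65.1 N down at 2.79 m → arm 3.36 m, τ = 65.1 × 3.36 = 218.7 N·m counterclockwise.
Sign: 27.8 × 10 = 278 N down at 4.58 m → arm 1.57 m, τ = 278 × 1.57 = 436.5 N·m counterclockwise.
Net load moment about support B = 655.2 N·m counterclockwise.
Reaction R at support A is upward at 0 m, arm 6.15 m → moment R × 6.15 clockwise.
Setting net torque to zero: R × 6.15 = 655.2 → R = 107 N.

R_A ≈ 107 N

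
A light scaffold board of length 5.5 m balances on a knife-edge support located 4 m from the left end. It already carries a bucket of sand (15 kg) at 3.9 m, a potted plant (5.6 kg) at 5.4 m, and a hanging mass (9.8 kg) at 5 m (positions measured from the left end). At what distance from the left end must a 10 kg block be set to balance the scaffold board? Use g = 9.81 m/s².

x ≈ 2.39 m from the left end

Take moments about the knife-edge support (at 4 m from the left end).
Bucket of sand: 15 × 9.81 = 147.2 N down at 3.9 m → arm 0.1 m, τ = 147.2 × 0.1 = 14.72 N·m counterclockwise.
Potted plant: 5.6 × 9.81 = 54.94 N down at 5.4 m → arm 1.4 m, τ = 54.94 × 1.4 = 76.92 N·m clockwise.
Hanging mass: 9.8 × 9.81 = 96.14 N down at 5 m → arm 1 m, τ = 96.14 × 1 = 96.14 N·m clockwise.
Net moment of existing loads = 158.3 N·m clockwise.
The block weighs 10 × 9.81 = 98.1 N and must supply an equal counterclockwise moment, so its lever arm about the knife-edge support is 158.3 / 98.1 = 1.61 m.
That puts it at 4 − 1.61 = 2.39 m from the left end.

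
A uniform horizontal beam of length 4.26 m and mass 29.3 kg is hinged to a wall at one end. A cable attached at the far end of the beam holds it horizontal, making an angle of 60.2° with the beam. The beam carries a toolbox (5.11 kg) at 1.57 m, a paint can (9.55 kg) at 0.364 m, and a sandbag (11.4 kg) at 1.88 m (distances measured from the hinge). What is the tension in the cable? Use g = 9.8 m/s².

T ≈ 253 N

About the hinge:
Beam weight: 29.3 × 9.8 = 287.1 N down at 2.13 m → arm 2.13 m, τ = 287.1 × 2.13 = 611.5 N·m clockwise.
Toolbox: 5.11 × 9.8 = 50.08 N down at 1.57 m → arm 1.57 m, τ = 50.08 × 1.57 = 78.63 N·m clockwise.
Paint can: 9.55 × 9.8 = 93.59 N down at 0.364 m → arm 0.364 m, τ = 93.59 × 0.364 = 34.07 N·m clockwise.
Sandbag: 11.4 × 9.8 = 111.7 N down at 1.88 m → arm 1.88 m, τ = 111.7 × 1.88 = 210 N·m clockwise.
Total clockwise load moment = 934.2 N·m.
The cable tension T acts at 4.26 m; only its component perpendicular to the beam, T sinθ, produces torque. sin 60.2° = 0.8678.
Setting net torque to zero: T × 4.26 × 0.8678 = 934.2 → T = 934.2 / 3.697 = 253 N.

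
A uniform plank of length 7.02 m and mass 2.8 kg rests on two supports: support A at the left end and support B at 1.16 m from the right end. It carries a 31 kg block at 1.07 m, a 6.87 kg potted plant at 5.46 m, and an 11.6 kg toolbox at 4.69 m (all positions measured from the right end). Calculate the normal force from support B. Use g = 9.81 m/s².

Sum moments about support A (its reaction then has zero moment arm).
Beam weight: 2.8 × 9.81 = 27.47 N down at 3.51 m → arm 3.51 m, τ = 27.47 × 3.51 = 96.42 N·m clockwise.
Block: 31 × 9.81 = 304.1 N down at 1.07 m → arm 5.95 m, τ = 304.1 × 5.95 = 1809 N·m clockwise.
Potted plant: 6.87 × 9.81 = 67.39 N down at 5.46 m → arm 1.56 m, τ = 67.39 × 1.56 = 105.1 N·m clockwise.
Toolbox: 11.6 × 9.81 = 113.8 N down at 4.69 m → arm 2.33 m, τ = 113.8 × 2.33 = 265.2 N·m clockwise.
Net load moment about support A = 2276 N·m clockwise.
Reaction R at support B is upward at 1.16 m, arm 5.86 m → moment R × 5.86 counterclockwise.
Στ = 0 ⇒ R × 5.86 = 2276 ⇒ R = 388 N.

R_B ≈ 388 N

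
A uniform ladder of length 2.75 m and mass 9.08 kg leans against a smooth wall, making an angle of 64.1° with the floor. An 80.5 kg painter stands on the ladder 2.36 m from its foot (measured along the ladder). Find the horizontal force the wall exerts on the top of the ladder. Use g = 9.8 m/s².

Choose the foot of the ladder as the axis so the floor normal and friction both act there and drop out.
Ladder weight 9.08×9.8 = 88.98 N acts at 1.375 m along the ladder; its horizontal arm is 1.375·cos64.1° = 0.6006 m → τ = 53.44 N·m clockwise.
Painter: 80.5×9.8 = 788.9 N at 2.36 m → arm 1.031 m → τ = 813.4 N·m clockwise.
Wall normal N acts horizontally at the top; its moment arm is the height L sinθ = 2.75·sin64.1° = 2.474 m, counterclockwise.
Setting net torque to zero: N × 2.474 = 866.8 → N = 350 N.

N_wall ≈ 350 N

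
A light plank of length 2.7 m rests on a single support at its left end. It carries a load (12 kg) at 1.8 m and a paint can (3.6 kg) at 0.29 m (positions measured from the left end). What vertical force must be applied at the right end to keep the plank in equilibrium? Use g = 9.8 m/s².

F ≈ 82.2 N

Take moments about the left end.
Load: 12 × 9.8 = 117.6 N down at 1.8 m → arm 1.8 m, τ = 117.6 × 1.8 = 211.7 N·m clockwise.
Paint can: 3.6 × 9.8 = 35.28 N down at 0.29 m → arm 0.29 m, τ = 35.28 × 0.29 = 10.23 N·m clockwise.
Net moment of the loads = 221.9 N·m clockwise.
The upward force F acts at the right end, arm 2.7 m, giving F × 2.7 counterclockwise.
For rotational equilibrium, F × 2.7 = 221.9, so F = 221.9 / 2.7 = 82.2 N.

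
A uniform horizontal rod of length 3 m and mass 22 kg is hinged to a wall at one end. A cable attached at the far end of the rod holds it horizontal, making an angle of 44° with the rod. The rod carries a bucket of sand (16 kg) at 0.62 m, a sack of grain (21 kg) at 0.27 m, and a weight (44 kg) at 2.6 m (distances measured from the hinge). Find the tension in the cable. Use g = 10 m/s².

T ≈ 782 N

Taking torques about the hinge:
Beam weight: 22 × 10 = 220 N down at 1.5 m → arm 1.5 m, τ = 220 × 1.5 = 330 N·m clockwise.
Bucket of sand: 16 × 10 = 160 N down at 0.62 m → arm 0.62 m, τ = 160 × 0.62 = 99.2 N·m clockwise.
Sack of grain: 21 × 10 = 210 N down at 0.27 m → arm 0.27 m, τ = 210 × 0.27 = 56.7 N·m clockwise.
Weight: 44 × 10 = 440 N down at 2.6 m → arm 2.6 m, τ = 440 × 2.6 = 1144 N·m clockwise.
Total clockwise load moment = 1630 N·m.
The cable tension T acts at 3 m; only its component perpendicular to the rod, T sinθ, produces torque. sin 44° = 0.6947.
Balancing moments: T × 3 × 0.6947 = 1630, giving T = 1630 / 2.084 = 782 N.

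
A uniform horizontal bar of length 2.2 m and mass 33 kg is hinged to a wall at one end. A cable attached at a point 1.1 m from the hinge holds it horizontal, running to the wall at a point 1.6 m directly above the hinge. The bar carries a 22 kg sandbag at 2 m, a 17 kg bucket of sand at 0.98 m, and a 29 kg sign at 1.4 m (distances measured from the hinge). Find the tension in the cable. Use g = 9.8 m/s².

T ≈ 1490 N

About the hinge:
Beam weight: 33 × 9.8 = 323.4 N down at 1.1 m → arm 1.1 m, τ = 323.4 × 1.1 = 355.7 N·m clockwise.
Sandbag: 22 × 9.8 = 215.6 N down at 2 m → arm 2 m, τ = 215.6 × 2 = 431.2 N·m clockwise.
Bucket of sand: 17 × 9.8 = 166.6 N down at 0.98 m → arm 0.98 m, τ = 166.6 × 0.98 = 163.3 N·m clockwise.
Sign: 29 × 9.8 = 284.2 N down at 1.4 m → arm 1.4 m, τ = 284.2 × 1.4 = 397.9 N·m clockwise.
Total clockwise load moment = 1348 N·m.
The cable tension T acts at 1.1 m; only its component perpendicular to the bar, T sinθ, produces torque. sinθ = h/√(h²+d²) = 1.6/√(1.6²+1.1²) = 0.824.
For rotational equilibrium, T × 1.1 × 0.824 = 1348, so T = 1348 / 0.9064 = 1490 N.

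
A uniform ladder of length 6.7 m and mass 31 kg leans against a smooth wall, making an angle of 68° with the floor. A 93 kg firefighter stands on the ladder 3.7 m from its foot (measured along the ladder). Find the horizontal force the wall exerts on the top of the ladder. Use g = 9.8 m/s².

Sum moments about the foot of the ladder (the floor normal and friction both act there and drop out).
Ladder weight 31×9.8 = 303.8 N acts at 3.35 m along the ladder; its horizontal arm is 3.35·cos68° = 1.255 m → τ = 381.3 N·m clockwise.
Firefighter: 93×9.8 = 911.4 N at 3.7 m → arm 1.386 m → τ = 1263 N·m clockwise.
Wall normal N acts horizontally at the top; its moment arm is the height L sinθ = 6.7·sin68° = 6.212 m, counterclockwise.
Balancing moments: N × 6.212 = 1644, giving N = 265 N.

N_wall ≈ 265 N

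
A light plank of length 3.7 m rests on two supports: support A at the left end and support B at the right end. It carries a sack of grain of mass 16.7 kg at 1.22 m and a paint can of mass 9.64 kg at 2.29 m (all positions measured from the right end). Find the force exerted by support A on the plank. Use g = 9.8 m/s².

Sum moments about support B (its reaction then has zero moment arm).
Sack of grain: 16.7 × 9.8 = 163.7 N down at 1.22 m → arm 1.22 m, τ = 163.7 × 1.22 = 199.7 N·m counterclockwise.
Paint can: 9.64 × 9.8 = 94.47 N down at 2.29 m → arm 2.29 m, τ = 94.47 × 2.29 = 216.3 N·m counterclockwise.
Net load moment about support B = 416 N·m counterclockwise.
Reaction R at support A is upward at 3.7 m, arm 3.7 m → moment R × 3.7 clockwise.
Balancing moments: R × 3.7 = 416, giving R = 112 N.

R_A ≈ 112 N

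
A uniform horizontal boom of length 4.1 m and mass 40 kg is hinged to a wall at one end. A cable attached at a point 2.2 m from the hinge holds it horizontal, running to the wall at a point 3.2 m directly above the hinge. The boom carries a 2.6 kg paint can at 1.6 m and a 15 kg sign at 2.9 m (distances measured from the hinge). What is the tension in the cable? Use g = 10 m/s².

T ≈ 715 N

Choose the hinge as the axis so the unknown hinge reaction has zero arm there.
Beam weight: 40 × 10 = 400 N down at 2.05 m → arm 2.05 m, τ = 400 × 2.05 = 820 N·m clockwise.
Paint can: 2.6 × 10 = 26 N down at 1.6 m → arm 1.6 m, τ = 26 × 1.6 = 41.6 N·m clockwise.
Sign: 15 × 10 = 150 N down at 2.9 m → arm 2.9 m, τ = 150 × 2.9 = 435 N·m clockwise.
Total clockwise load moment = 1297 N·m.
The cable tension T acts at 2.2 m; only its component perpendicular to the boom, T sinθ, produces torque. sinθ = h/√(h²+d²) = 3.2/√(3.2²+2.2²) = 0.824.
Setting net torque to zero: T × 2.2 × 0.824 = 1297 → T = 1297 / 1.813 = 715 N.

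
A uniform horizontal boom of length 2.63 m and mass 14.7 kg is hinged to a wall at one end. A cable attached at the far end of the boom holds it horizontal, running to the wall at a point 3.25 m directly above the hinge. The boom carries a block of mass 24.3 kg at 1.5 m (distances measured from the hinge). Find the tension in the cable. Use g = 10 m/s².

Taking torques about the hinge:
Beam weight: 14.7 × 10 = 147 N down at 1.315 m → arm 1.315 m, τ = 147 × 1.315 = 193.3 N·m clockwise.
Block: 24.3 × 10 = 243 N down at 1.5 m → arm 1.5 m, τ = 243 × 1.5 = 364.5 N·m clockwise.
Total clockwise load moment = 557.8 N·m.
The cable tension T acts at 2.63 m; only its component perpendicular to the boom, T sinθ, produces torque. sinθ = h/√(h²+d²) = 3.25/√(3.25²+2.63²) = 0.7774.
For rotational equilibrium, T × 2.63 × 0.7774 = 557.8, so T = 557.8 / 2.045 = 273 N.

T ≈ 273 N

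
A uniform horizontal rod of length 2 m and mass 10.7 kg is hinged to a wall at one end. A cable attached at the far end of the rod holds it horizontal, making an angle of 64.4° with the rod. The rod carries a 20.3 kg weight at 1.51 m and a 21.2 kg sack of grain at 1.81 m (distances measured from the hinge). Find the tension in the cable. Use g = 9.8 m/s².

T ≈ 433 N

Take moments about the hinge.
Beam weight: 10.7 × 9.8 = 104.9 N down at 1 m → arm 1 m, τ = 104.9 × 1 = 104.9 N·m clockwise.
Weight: 20.3 × 9.8 = 198.9 N down at 1.51 m → arm 1.51 m, τ = 198.9 × 1.51 = 300.3 N·m clockwise.
Sack of grain: 21.2 × 9.8 = 207.8 N down at 1.81 m → arm 1.81 m, τ = 207.8 × 1.81 = 376.1 N·m clockwise.
Total clockwise load moment = 781.3 N·m.
The cable tension T acts at 2 m; only its component perpendicular to the rod, T sinθ, produces torque. sin 64.4° = 0.9018.
Στ = 0 ⇒ T × 2 × 0.9018 = 781.3 ⇒ T = 781.3 / 1.804 = 433 N.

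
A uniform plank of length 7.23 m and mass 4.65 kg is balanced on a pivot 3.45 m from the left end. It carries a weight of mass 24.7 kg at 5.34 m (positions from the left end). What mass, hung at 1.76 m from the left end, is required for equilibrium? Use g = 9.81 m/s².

m ≈ 28.1 kg

Choose the pivot (at 3.45 m from the left end) as the axis so the support reaction has zero arm there.
Beam weight: 4.65 × 9.81 = 45.62 N down at 3.615 m → arm 0.165 m, τ = 45.62 × 0.165 = 7.527 N·m clockwise.
Weight: 24.7 × 9.81 = 242.3 N down at 5.34 m → arm 1.89 m, τ = 242.3 × 1.89 = 457.9 N·m clockwise.
Net moment of known loads = 465.4 N·m clockwise.
An unknown mass m at 1.76 m has arm 1.69 m; its moment is m·g·1.69 counterclockwise.
Στ = 0 ⇒ m × 9.81 × 1.69 = 465.4 ⇒ m = 465.4 / (9.81 × 1.69) = 28.1 kg.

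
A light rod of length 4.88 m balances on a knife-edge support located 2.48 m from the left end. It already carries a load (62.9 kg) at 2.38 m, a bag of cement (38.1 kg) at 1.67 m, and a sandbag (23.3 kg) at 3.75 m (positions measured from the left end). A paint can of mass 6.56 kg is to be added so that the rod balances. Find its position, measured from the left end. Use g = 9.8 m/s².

Take moments about the knife-edge support (at 2.48 m from the left end).
Load: 62.9 × 9.8 = 616.4 N down at 2.38 m → arm 0.1 m, τ = 616.4 × 0.1 = 61.64 N·m counterclockwise.
Bag of cement: 38.1 × 9.8 = 373.4 N down at 1.67 m → arm 0.81 m, τ = 373.4 × 0.81 = 302.5 N·m counterclockwise.
Sandbag: 23.3 × 9.8 = 228.3 N down at 3.75 m → arm 1.27 m, τ = 228.3 × 1.27 = 289.9 N·m clockwise.
Net moment of existing loads = 74.24 N·m counterclockwise.
The paint can weighs 6.56 × 9.8 = 64.29 N and must supply an equal clockwise moment, so its lever arm about the knife-edge support is 74.24 / 64.29 = 1.15 m.
That puts it at 2.48 + 1.15 = 3.63 m from the left end.

x ≈ 3.63 m from the left end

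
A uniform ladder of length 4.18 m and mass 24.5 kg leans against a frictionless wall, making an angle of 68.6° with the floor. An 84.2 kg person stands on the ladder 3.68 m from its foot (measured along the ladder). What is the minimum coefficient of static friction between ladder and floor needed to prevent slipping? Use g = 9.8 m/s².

About the foot of the ladder:
Ladder weight 24.5×9.8 = 240.1 N acts at 2.09 m along the ladder; its horizontal arm is 2.09·cos68.6° = 0.7626 m → τ = 183.1 N·m clockwise.
Person: 84.2×9.8 = 825.2 N at 3.68 m → arm 1.343 m → τ = 1108 N·m clockwise.
Wall normal N acts horizontally at the top; its moment arm is the height L sinθ = 4.18·sin68.6° = 3.892 m, counterclockwise.
Setting net torque to zero: N × 3.892 = 1291 → N = 331.7 N.
ΣFx = 0 ⇒ f = N_wall = 331.7 N. ΣFy = 0 ⇒ N_floor = 1065 N.
μ_min = f / N_floor = 331.7 / 1065 = 0.311.

μ_min ≈ 0.311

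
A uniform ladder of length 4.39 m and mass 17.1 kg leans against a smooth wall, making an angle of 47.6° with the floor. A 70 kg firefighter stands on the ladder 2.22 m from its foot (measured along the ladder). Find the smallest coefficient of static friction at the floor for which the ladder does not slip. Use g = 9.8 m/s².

Take moments about the foot of the ladder.
Ladder weight 17.1×9.8 = 167.6 N acts at 2.195 m along the ladder; its horizontal arm is 2.195·cos47.6° = 1.48 m → τ = 248 N·m clockwise.
Firefighter: 70×9.8 = 686 N at 2.22 m → arm 1.497 m → τ = 1027 N·m clockwise.
Wall normal N acts horizontally at the top; its moment arm is the height L sinθ = 4.39·sin47.6° = 3.242 m, counterclockwise.
Setting net torque to zero: N × 3.242 = 1275 → N = 393.3 N.
ΣFx = 0 ⇒ f = N_wall = 393.3 N. ΣFy = 0 ⇒ N_floor = 853.6 N.
μ_min = f / N_floor = 393.3 / 853.6 = 0.461.

μ_min ≈ 0.461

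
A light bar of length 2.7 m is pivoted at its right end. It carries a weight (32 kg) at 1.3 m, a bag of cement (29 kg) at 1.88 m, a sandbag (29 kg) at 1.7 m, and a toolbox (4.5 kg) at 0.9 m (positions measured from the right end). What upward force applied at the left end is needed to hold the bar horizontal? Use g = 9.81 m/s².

About the right end:
Weight: 32 × 9.81 = 313.9 N down at 1.3 m → arm 1.3 m, τ = 313.9 × 1.3 = 408.1 N·m counterclockwise.
Bag of cement: 29 × 9.81 = 284.5 N down at 1.88 m → arm 1.88 m, τ = 284.5 × 1.88 = 534.9 N·m counterclockwise.
Sandbag: 29 × 9.81 = 284.5 N down at 1.7 m → arm 1.7 m, τ = 284.5 × 1.7 = 483.6 N·m counterclockwise.
Toolbox: 4.5 × 9.81 = 44.15 N down at 0.9 m → arm 0.9 m, τ = 44.15 × 0.9 = 39.73 N·m counterclockwise.
Net moment of the loads = 1466 N·m counterclockwise.
The upward force F acts at the left end, arm 2.7 m, giving F × 2.7 clockwise.
Setting net torque to zero: F × 2.7 = 1466 → F = 1466 / 2.7 = 543 N.

F ≈ 543 N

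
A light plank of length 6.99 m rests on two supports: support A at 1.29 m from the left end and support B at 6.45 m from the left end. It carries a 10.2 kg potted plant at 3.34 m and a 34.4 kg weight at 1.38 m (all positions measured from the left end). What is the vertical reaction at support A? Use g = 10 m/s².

About support B:
Potted plant: 10.2 × 10 = 102 N down at 3.34 m → arm 3.11 m, τ = 102 × 3.11 = 317.2 N·m counterclockwise.
Weight: 34.4 × 10 = 344 N down at 1.38 m → arm 5.07 m, τ = 344 × 5.07 = 1744 N·m counterclockwise.
Net load moment about support B = 2061 N·m counterclockwise.
Reaction R at support A is upward at 1.29 m, arm 5.16 m → moment R × 5.16 clockwise.
Setting net torque to zero: R × 5.16 = 2061 → R = 399 N.

R_A ≈ 399 N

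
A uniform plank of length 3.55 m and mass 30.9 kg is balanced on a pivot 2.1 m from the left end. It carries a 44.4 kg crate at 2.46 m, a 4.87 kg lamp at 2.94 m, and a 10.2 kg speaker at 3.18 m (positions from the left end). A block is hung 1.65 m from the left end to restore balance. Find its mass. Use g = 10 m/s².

Choose the pivot (at 2.1 m from the left end) as the axis so the support reaction has zero arm there.
Beam weight: 30.9 × 10 = 309 N down at 1.775 m → arm 0.325 m, τ = 309 × 0.325 = 100.4 N·m counterclockwise.
Crate: 44.4 × 10 = 444 N down at 2.46 m → arm 0.36 m, τ = 444 × 0.36 = 159.8 N·m clockwise.
Lamp: 4.87 × 10 = 48.7 N down at 2.94 m → arm 0.84 m, τ = 48.7 × 0.84 = 40.91 N·m clockwise.
Speaker: 10.2 × 10 = 102 N down at 3.18 m → arm 1.08 m, τ = 102 × 1.08 = 110.2 N·m clockwise.
Net moment of known loads = 210.5 N·m clockwise.
An unknown mass m at 1.65 m has arm 0.45 m; its moment is m·g·0.45 counterclockwise.
Balancing moments: m × 10 × 0.45 = 210.5, giving m = 210.5 / (10 × 0.45) = 46.8 kg.

m ≈ 46.8 kg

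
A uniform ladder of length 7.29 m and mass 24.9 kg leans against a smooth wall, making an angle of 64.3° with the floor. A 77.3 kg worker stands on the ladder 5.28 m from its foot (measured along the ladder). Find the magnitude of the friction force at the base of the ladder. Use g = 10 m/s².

Take moments about the foot of the ladder.
Ladder weight 24.9×10 = 249 N acts at 3.645 m along the ladder; its horizontal arm is 3.645·cos64.3° = 1.581 m → τ = 393.7 N·m clockwise.
Worker: 77.3×10 = 773 N at 5.28 m → arm 2.29 m → τ = 1770 N·m clockwise.
Wall normal N acts horizontally at the top; its moment arm is the height L sinθ = 7.29·sin64.3° = 6.569 m, counterclockwise.
For rotational equilibrium, N × 6.569 = 2164, so N = 329 N.
ΣFx = 0: friction at the foot balances the wall's push, so f = N_wall = 329 N.

f ≈ 329 N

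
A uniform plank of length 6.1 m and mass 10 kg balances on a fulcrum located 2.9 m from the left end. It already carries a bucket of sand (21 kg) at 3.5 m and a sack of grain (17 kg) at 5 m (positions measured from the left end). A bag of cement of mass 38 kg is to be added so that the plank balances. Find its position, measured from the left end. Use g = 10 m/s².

x ≈ 1.59 m from the left end

Sum moments about the fulcrum (at 2.9 m from the left end) (the support reaction has zero arm there).
Beam weight: 10 × 10 = 100 N down at 3.05 m → arm 0.15 m, τ = 100 × 0.15 = 15 N·m clockwise.
Bucket of sand: 21 × 10 = 210 N down at 3.5 m → arm 0.6 m, τ = 210 × 0.6 = 126 N·m clockwise.
Sack of grain: 17 × 10 = 170 N down at 5 m → arm 2.1 m, τ = 170 × 2.1 = 357 N·m clockwise.
Net moment of existing loads = 498 N·m clockwise.
The bag of cement weighs 38 × 10 = 380 N and must supply an equal counterclockwise moment, so its lever arm about the fulcrum is 498 / 380 = 1.31 m.
That puts it at 2.9 − 1.31 = 1.59 m from the left end.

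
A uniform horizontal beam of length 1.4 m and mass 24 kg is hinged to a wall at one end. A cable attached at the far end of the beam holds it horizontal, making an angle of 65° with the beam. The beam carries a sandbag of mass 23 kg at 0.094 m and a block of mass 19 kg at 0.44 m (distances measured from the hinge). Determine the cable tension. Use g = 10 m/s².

T ≈ 215 N

Choose the hinge as the axis so the unknown hinge reaction has zero arm there.
Beam weight: 24 × 10 = 240 N down at 0.7 m → arm 0.7 m, τ = 240 × 0.7 = 168 N·m clockwise.
Sandbag: 23 × 10 = 230 N down at 0.094 m → arm 0.094 m, τ = 230 × 0.094 = 21.62 N·m clockwise.
Block: 19 × 10 = 190 N down at 0.44 m → arm 0.44 m, τ = 190 × 0.44 = 83.6 N·m clockwise.
Total clockwise load moment = 273.2 N·m.
The cable tension T acts at 1.4 m; only its component perpendicular to the beam, T sinθ, produces torque. sin 65° = 0.9063.
Balancing moments: T × 1.4 × 0.9063 = 273.2, giving T = 273.2 / 1.269 = 215 N.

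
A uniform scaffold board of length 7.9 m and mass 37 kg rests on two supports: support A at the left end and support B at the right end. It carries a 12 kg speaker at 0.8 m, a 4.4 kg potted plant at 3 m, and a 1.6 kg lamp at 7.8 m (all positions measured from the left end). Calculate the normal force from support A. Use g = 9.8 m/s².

R_A ≈ 314 N

Take moments about support B.
Beam weight: 37 × 9.8 = 362.6 N down at 3.95 m → arm 3.95 m, τ = 362.6 × 3.95 = 1432 N·m counterclockwise.
Speaker: 12 × 9.8 = 117.6 N down at 0.8 m → arm 7.1 m, τ = 117.6 × 7.1 = 835 N·m counterclockwise.
Potted plant: 4.4 × 9.8 = 43.12 N down at 3 m → arm 4.9 m, τ = 43.12 × 4.9 = 211.3 N·m counterclockwise.
Lamp: 1.6 × 9.8 = 15.68 N down at 7.8 m → arm 0.1 m, τ = 15.68 × 0.1 = 1.568 N·m counterclockwise.
Net load moment about support B = 2480 N·m counterclockwise.
Reaction R at support A is upward at 0 m, arm 7.9 m → moment R × 7.9 clockwise.
For rotational equilibrium, R × 7.9 = 2480, so R = 314 N.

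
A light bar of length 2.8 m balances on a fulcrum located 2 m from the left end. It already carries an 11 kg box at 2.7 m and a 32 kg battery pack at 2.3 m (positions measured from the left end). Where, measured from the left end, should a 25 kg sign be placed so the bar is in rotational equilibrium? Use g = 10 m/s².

Take moments about the fulcrum (at 2 m from the left end).
Box: 11 × 10 = 110 N down at 2.7 m → arm 0.7 m, τ = 110 × 0.7 = 77 N·m clockwise.
Battery pack: 32 × 10 = 320 N down at 2.3 m → arm 0.3 m, τ = 320 × 0.3 = 96 N·m clockwise.
Net moment of existing loads = 173 N·m clockwise.
The sign weighs 25 × 10 = 250 N and must supply an equal counterclockwise moment, so its lever arm about the fulcrum is 173 / 250 = 0.692 m.
That puts it at 2 − 0.692 = 1.31 m from the left end.

x ≈ 1.31 m from the left end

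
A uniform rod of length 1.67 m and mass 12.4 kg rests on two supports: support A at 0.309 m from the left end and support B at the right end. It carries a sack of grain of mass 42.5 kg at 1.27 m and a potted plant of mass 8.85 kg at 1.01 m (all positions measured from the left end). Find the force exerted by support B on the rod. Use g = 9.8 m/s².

R_B ≈ 386 N

Take moments about support A.
Beam weight: 12.4 × 9.8 = 121.5 N down at 0.835 m → arm 0.526 m, τ = 121.5 × 0.526 = 63.91 N·m clockwise.
Sack of grain: 42.5 × 9.8 = 416.5 N down at 1.27 m → arm 0.961 m, τ = 416.5 × 0.961 = 400.3 N·m clockwise.
Potted plant: 8.85 × 9.8 = 86.73 N down at 1.01 m → arm 0.701 m, τ = 86.73 × 0.701 = 60.8 N·m clockwise.
Net load moment about support A = 525 N·m clockwise.
Reaction R at support B is upward at 1.67 m, arm 1.361 m → moment R × 1.361 counterclockwise.
Στ = 0 ⇒ R × 1.361 = 525 ⇒ R = 386 N.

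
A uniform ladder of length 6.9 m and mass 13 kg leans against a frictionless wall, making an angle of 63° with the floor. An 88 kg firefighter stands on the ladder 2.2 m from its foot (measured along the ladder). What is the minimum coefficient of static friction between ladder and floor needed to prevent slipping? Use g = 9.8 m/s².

μ_min ≈ 0.174

Sum moments about the foot of the ladder (the floor normal and friction both act there and drop out).
Ladder weight 13×9.8 = 127.4 N acts at 3.45 m along the ladder; its horizontal arm is 3.45·cos63° = 1.566 m → τ = 199.5 N·m clockwise.
Firefighter: 88×9.8 = 862.4 N at 2.2 m → arm 0.9988 m → τ = 861.4 N·m clockwise.
Wall normal N acts horizontally at the top; its moment arm is the height L sinθ = 6.9·sin63° = 6.148 m, counterclockwise.
Setting net torque to zero: N × 6.148 = 1061 → N = 172.6 N.
ΣFx = 0 ⇒ f = N_wall = 172.6 N. ΣFy = 0 ⇒ N_floor = 989.8 N.
μ_min = f / N_floor = 172.6 / 989.8 = 0.174.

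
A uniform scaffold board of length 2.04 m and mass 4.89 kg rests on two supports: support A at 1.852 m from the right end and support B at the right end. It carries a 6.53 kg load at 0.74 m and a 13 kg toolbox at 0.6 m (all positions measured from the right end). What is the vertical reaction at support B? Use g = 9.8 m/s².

Sum moments about support A (its reaction then has zero moment arm).
Beam weight: 4.89 × 9.8 = 47.92 N down at 1.02 m → arm 0.832 m, τ = 47.92 × 0.832 = 39.87 N·m clockwise.
Load: 6.53 × 9.8 = 63.99 N down at 0.74 m → arm 1.112 m, τ = 63.99 × 1.112 = 71.16 N·m clockwise.
Toolbox: 13 × 9.8 = 127.4 N down at 0.6 m → arm 1.252 m, τ = 127.4 × 1.252 = 159.5 N·m clockwise.
Net load moment about support A = 270.5 N·m clockwise.
Reaction R at support B is upward at 0 m, arm 1.852 m → moment R × 1.852 counterclockwise.
Στ = 0 ⇒ R × 1.852 = 270.5 ⇒ R = 146 N.

R_B ≈ 146 N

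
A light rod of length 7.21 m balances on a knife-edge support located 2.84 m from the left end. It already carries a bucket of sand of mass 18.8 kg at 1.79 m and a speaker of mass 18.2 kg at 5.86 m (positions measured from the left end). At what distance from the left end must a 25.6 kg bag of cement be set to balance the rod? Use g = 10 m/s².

x ≈ 1.46 m from the left end

Sum moments about the knife-edge support (at 2.84 m from the left end) (the support reaction has zero arm there).
Bucket of sand: 18.8 × 10 = 188 N down at 1.79 m → arm 1.05 m, τ = 188 × 1.05 = 197.4 N·m counterclockwise.
Speaker: 18.2 × 10 = 182 N down at 5.86 m → arm 3.02 m, τ = 182 × 3.02 = 549.6 N·m clockwise.
Net moment of existing loads = 352.2 N·m clockwise.
The bag of cement weighs 25.6 × 10 = 256 N and must supply an equal counterclockwise moment, so its lever arm about the knife-edge support is 352.2 / 256 = 1.38 m.
That puts it at 2.84 − 1.38 = 1.46 m from the left end.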